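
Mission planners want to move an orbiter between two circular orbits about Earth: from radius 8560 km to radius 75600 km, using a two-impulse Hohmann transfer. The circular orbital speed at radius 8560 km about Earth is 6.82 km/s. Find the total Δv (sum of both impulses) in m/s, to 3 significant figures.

From the circular-orbit relation v² = μ/r at r = 8560 km: μ = v²r = (6.82)² × 8560 = 3.98146×10^5 km³/s².
Semi-major axis of the transfer orbit: a_t = (8560 + 75600)/2 = 42080 km.
Circular speed at r₁: v₁ = √(μ/r₁) = √(3.98146×10^5/8560) = 6.820 km/s.
On the transfer ellipse at r₁, vis-viva gives v_p = √[μ(2/r₁ − 1/a_t)] = 9.141 km/s.
First burn Δv₁ = |v_p − v₁| = 2.321 km/s.
Circular speed at r₂: v₂ = √(μ/r₂) = 2.295 km/s.
Transfer-orbit speed at r₂: v_a = √[μ(2/r₂ − 1/a_t)] = 1.035 km/s.
Second burn Δv₂ = |v₂ − v_a| = 1.260 km/s.
Δv = Δv₁ + Δv₂ = 2.321 + 1.260 = 3.581 km/s.

Δv = 3580 m/s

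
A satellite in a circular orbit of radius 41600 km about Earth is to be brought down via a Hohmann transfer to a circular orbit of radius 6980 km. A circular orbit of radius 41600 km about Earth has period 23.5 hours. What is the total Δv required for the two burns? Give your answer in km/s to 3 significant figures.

Δv = 3.76 km/s

From Kepler's third law T² = 4π²r³/μ at r = 41600 km, T = 23.5 hours = 23.5 × 3600 s = 84600 s: μ = 4π²r³/T² = 3.97099×10^5 km³/s².
Semi-major axis of the transfer orbit: a_t = (41600 + 6980)/2 = 24290 km.
At r₁ the circular-orbit speed is v₁ = √(μ/r₁) = 3.0896 km/s.
Transfer-orbit speed at r₁ (v² = μ(2/r − 1/a)): v_a = √[μ(2/r₁ − 1/a_t)] = 1.6562 km/s.
First burn Δv₁ = |v_a − v₁| = 1.4334 km/s.
Circular speed at r₂: v₂ = √(μ/r₂) = 7.54261 km/s.
Transfer-orbit speed at r₂: v_p = √[μ(2/r₂ − 1/a_t)] = 9.87085 km/s.
Second burn Δv₂ = |v₂ − v_p| = 2.3282 km/s.
Total Δv = Δv₁ + Δv₂ = 3.762 km/s.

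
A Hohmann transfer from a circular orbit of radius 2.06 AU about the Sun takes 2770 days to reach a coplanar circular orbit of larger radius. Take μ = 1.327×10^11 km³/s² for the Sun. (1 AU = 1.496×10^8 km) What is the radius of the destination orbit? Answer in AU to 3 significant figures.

In km: r₁ = 2.06 × 1.496×10^8 = 3.08176×10^8 km.
Transfer time t = 2770 days = 2.39328×10^8 s, and t = π√(a_t³/μ).
So a_t = (μ t²/π²)^(1/3) = (1.327×10^11 × (2.39328×10^8)² / π²)^(1/3) = 9.1661×10^8 km.
Since a_t = (r₁ + r₂)/2, r₂ = 2a_t − r₁ = 2×9.1661×10^8 − 3.08176×10^8 = 1.525044×10^9 km.
In AU: r₂ = 1.525044×10^9 / 1.496×10^8 = 10.2 AU.

r₂ = 10.2 AU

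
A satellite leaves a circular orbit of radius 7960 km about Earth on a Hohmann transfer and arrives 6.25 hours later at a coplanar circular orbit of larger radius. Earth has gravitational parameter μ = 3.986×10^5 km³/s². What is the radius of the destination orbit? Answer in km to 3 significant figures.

r₂ = 46700 km

Transfer time t = 6.25 hours = 22500 s, and t = π√(a_t³/μ).
So a_t = (μ t²/π²)^(1/3) = (3.986×10^5 × (22500)² / π²)^(1/3) = 27344 km.
Since a_t = (r₁ + r₂)/2, r₂ = 2a_t − r₁ = 2×27344 − 7960 = 46728 km.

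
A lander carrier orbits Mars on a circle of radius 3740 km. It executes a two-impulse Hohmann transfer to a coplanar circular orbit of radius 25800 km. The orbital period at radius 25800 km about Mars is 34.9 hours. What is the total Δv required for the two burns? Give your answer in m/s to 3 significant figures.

Δv = 1730 m/s

From Kepler's third law T² = 4π²r³/μ at r = 25800 km, T = 34.9 hours = 34.9 × 3600 s = 1.2564×10^5 s: μ = 4π²r³/T² = 42950.0 km³/s².
Transfer-ellipse semi-major axis a_t = (r₁ + r₂)/2 = (3740 + 25800)/2 = 14770 km.
At r₁ the circular-orbit speed is v₁ = √(μ/r₁) = 3.389 km/s.
Transfer-orbit speed at r₁ (v² = μ(2/r − 1/a)): v_p = √[μ(2/r₁ − 1/a_t)] = 4.479 km/s.
First burn Δv₁ = |v_p − v₁| = 1.090 km/s.
Circular speed at r₂: v₂ = √(μ/r₂) = 1.29024 km/s.
Transfer-orbit speed at r₂: v_a = √[μ(2/r₂ − 1/a_t)] = 0.649258 km/s.
Second burn Δv₂ = |v₂ − v_a| = 0.6410 km/s.
Δv = Δv₁ + Δv₂ = 1.090 + 0.6410 = 1.731 km/s.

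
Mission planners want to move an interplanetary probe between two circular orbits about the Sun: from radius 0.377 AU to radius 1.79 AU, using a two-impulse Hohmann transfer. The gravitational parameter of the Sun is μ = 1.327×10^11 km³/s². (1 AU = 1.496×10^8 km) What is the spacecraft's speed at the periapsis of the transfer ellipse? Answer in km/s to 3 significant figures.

v = 62.3 km/s

In km: r₁ = 0.377 × 1.496×10^8 = 5.63992×10^7 km; r₂ = 1.79 × 1.496×10^8 = 2.67784×10^8 km.
The Hohmann ellipse has a_t = (r₁ + r₂)/2 = 1.620916×10^8 km.
At periapsis, r = 5.63992×10^7 km.
Applying v² = μ(2/r − 1/a_t): v = 62.35 km/s.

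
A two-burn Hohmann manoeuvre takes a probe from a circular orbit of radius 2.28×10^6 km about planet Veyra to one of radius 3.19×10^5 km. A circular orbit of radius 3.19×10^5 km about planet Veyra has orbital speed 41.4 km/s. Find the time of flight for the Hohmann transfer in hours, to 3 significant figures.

t = 55.3 hours

From the circular-orbit relation v² = μ/r at r = 3.19×10^5 km: μ = v²r = (41.4)² × 3.19×10^5 = 5.46753×10^8 km³/s².
The Hohmann ellipse has a_t = (r₁ + r₂)/2 = 1.2995×10^6 km.
By Kepler's third law the transfer-orbit period is T = 2π√(a_t³/μ), so t = T/2 = 1.990×10^5 s.
Converting: 1.990×10^5 s ÷ 3600 s/hour = 55.3 hours.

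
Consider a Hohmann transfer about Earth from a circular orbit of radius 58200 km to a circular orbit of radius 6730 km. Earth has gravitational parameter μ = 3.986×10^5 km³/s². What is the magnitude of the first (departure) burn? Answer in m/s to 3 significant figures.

Δv₁ = 1430 m/s

Semi-major axis of the transfer orbit: a_t = (58200 + 6730)/2 = 32465 km.
On the circular orbit at r = 58200 km, v_c = √(μ/r) = 2.617 km/s.
Vis-viva on the transfer ellipse at r = 58200 km gives v_t = √[μ(2/r − 1/a_t)] = 1.192 km/s.
Δv₁ = |v_t − v_c| = |1.192 − 2.617| = 1.425 km/s.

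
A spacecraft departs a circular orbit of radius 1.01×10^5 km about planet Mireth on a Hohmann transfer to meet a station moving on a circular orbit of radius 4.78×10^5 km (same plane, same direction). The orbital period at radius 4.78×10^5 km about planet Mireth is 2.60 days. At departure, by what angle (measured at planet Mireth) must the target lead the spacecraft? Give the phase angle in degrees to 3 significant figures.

φ = 95.2°

From Kepler's third law T² = 4π²r³/μ at r = 4.78×10^5 km, T = 2.60 days = 2.60 × 86400 s = 2.2464×10^5 s: μ = 4π²r³/T² = 8.54416×10^7 km³/s².
Semi-major axis of the transfer orbit: a_t = (1.010×10^5 + 4.780×10^5)/2 = 2.895×10^5 km.
The half-period of the transfer ellipse is t = π√(a_t³/μ) = 52940 s.
Target angular speed ω₂ = √(μ/r₂³) = 2.797×10^-5 rad/s.
Angle swept by the target during transfer: ω₂·t = 1.4807 rad = 84.84°.
The spacecraft traverses 180° on the transfer ellipse, so the target must lead by 180° − 84.84° = 95.2°.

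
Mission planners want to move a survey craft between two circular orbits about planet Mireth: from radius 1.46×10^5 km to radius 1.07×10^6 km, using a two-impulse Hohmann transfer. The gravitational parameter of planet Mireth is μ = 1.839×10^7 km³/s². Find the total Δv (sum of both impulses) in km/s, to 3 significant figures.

Δv = 5.78 km/s

The Hohmann ellipse has a_t = (r₁ + r₂)/2 = 6.080×10^5 km.
At r₁ the circular-orbit speed is v₁ = √(μ/r₁) = 11.2231 km/s.
On the transfer ellipse at r₁, vis-viva equation gives v_p = √[μ(2/r₁ − 1/a_t)] = 14.8886 km/s.
First burn Δv₁ = |v_p − v₁| = 3.6655 km/s.
Circular speed at r₂: v₂ = √(μ/r₂) = 4.1457 km/s.
Transfer-orbit speed at r₂: v_a = √[μ(2/r₂ − 1/a_t)] = 2.0315 km/s.
Second burn Δv₂ = |v₂ − v_a| = 2.1142 km/s.
Total Δv = Δv₁ + Δv₂ = 5.780 km/s.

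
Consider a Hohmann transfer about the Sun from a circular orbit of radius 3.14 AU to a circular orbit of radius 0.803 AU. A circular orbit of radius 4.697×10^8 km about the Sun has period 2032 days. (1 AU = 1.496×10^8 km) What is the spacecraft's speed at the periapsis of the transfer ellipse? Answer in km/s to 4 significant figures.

From Kepler's third law T² = 4π²r³/μ at r = 4.697×10^8 km, T = 2032 days = 2032 × 86400 s = 1.755648×10^8 s: μ = 4π²r³/T² = 1.32723×10^11 km³/s².
In km: r₁ = 3.14 × 1.496×10^8 = 4.69744×10^8 km; r₂ = 0.803 × 1.496×10^8 = 1.201288×10^8 km.
Transfer-ellipse semi-major axis a_t = (r₁ + r₂)/2 = (4.69744×10^8 + 1.201288×10^8)/2 = 2.949364×10^8 km.
At periapsis, r = 1.201288×10^8 km.
Applying v² = μ(2/r − 1/a_t): v = 41.95 km/s.

v = 41.95 km/s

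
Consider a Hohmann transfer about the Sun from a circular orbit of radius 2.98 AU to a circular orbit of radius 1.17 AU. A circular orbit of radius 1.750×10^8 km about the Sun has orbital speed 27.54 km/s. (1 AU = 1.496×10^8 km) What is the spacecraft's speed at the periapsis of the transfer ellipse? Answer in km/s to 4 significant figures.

v = 33.00 km/s

From the circular-orbit relation v² = μ/r at r = 1.750×10^8 km: μ = v²r = (27.54)² × 1.750×10^8 = 1.32729×10^11 km³/s².
In km: r₁ = 2.98 × 1.496×10^8 = 4.45808×10^8 km; r₂ = 1.17 × 1.496×10^8 = 1.75032×10^8 km.
Transfer-ellipse semi-major axis a_t = (r₁ + r₂)/2 = (4.45808×10^8 + 1.75032×10^8)/2 = 3.1042×10^8 km.
The periapsis of the transfer ellipse is at r = 1.75032×10^8 km.
From the vis-viva equation, v = √[μ(2/r − 1/a_t)] = 33.00 km/s.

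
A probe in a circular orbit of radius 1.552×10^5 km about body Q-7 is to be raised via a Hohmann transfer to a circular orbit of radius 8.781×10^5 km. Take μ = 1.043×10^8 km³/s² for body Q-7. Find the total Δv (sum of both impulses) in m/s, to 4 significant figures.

Transfer-ellipse semi-major axis a_t = (r₁ + r₂)/2 = (1.552×10^5 + 8.781×10^5)/2 = 5.1665×10^5 km.
Circular speed at r₁: v₁ = √(μ/r₁) = √(1.043×10^8/1.552×10^5) = 25.9237 km/s.
On the transfer ellipse at r₁, vis-viva gives v_p = √[μ(2/r₁ − 1/a_t)] = 33.7964 km/s.
First burn Δv₁ = |v_p − v₁| = 7.873 km/s.
Circular speed at r₂: v₂ = √(μ/r₂) = 10.8986 km/s.
Transfer-orbit speed at r₂: v_a = √[μ(2/r₂ − 1/a_t)] = 5.97335 km/s.
Second burn Δv₂ = |v₂ − v_a| = 4.925 km/s.
Total Δv = Δv₁ + Δv₂ = 12.80 km/s.

Δv = 12800 m/s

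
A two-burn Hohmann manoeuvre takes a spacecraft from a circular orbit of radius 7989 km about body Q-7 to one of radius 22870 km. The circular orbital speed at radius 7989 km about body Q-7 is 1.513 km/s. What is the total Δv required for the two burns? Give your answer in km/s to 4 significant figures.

From the circular-orbit relation v² = μ/r at r = 7989 km: μ = v²r = (1.513)² × 7989 = 18288.2 km³/s².
Semi-major axis of the transfer orbit: a_t = (7989 + 22870)/2 = 15429.5 km.
At r₁ the circular-orbit speed is v₁ = √(μ/r₁) = 1.513 km/s.
Transfer-orbit speed at r₁ (vis-viva equation): v_p = √[μ(2/r₁ − 1/a_t)] = 1.842 km/s.
First burn Δv₁ = |v_p − v₁| = 0.3290 km/s.
Circular speed at r₂: v₂ = √(μ/r₂) = 0.89424 km/s.
Transfer-orbit speed at r₂: v_a = √[μ(2/r₂ − 1/a_t)] = 0.64346 km/s.
Second burn Δv₂ = |v₂ − v_a| = 0.2508 km/s.
Δv = Δv₁ + Δv₂ = 0.3290 + 0.2508 = 0.5798 km/s.

Δv = 0.5798 km/s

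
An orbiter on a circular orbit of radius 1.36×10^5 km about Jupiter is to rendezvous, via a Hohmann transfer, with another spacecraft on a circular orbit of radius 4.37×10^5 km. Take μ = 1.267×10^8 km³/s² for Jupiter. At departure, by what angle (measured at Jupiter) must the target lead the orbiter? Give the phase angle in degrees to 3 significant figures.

Transfer-ellipse semi-major axis a_t = (r₁ + r₂)/2 = (1.360×10^5 + 4.370×10^5)/2 = 2.865×10^5 km.
The half-period of the transfer ellipse is t = π√(a_t³/μ) = 42800.5 s.
The target's mean motion on its circular orbit is ω₂ = √(μ/r₂³) = 3.89642×10^-5 rad/s.
Angle swept by the target during transfer: ω₂·t = 1.667687 rad = 95.551°.
The orbiter traverses 180° on the transfer ellipse, so the target must lead by 180° − 95.551° = 84.4°.

φ = 84.4°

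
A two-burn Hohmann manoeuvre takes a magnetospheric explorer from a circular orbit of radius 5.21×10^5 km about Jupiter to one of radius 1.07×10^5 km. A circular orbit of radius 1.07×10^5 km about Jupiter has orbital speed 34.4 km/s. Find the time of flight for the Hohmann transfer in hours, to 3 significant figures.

t = 13.6 hours

From the circular-orbit relation v² = μ/r at r = 1.07×10^5 km: μ = v²r = (34.4)² × 1.07×10^5 = 1.26620×10^8 km³/s².
Transfer-ellipse semi-major axis a_t = (r₁ + r₂)/2 = (5.210×10^5 + 1.070×10^5)/2 = 3.140×10^5 km.
Transfer time t = π√(a_t³/μ) = π√((3.140×10^5)³ / 1.26620×10^8) = 49120 s.
Converting: 49120 s ÷ 3600 s/hour = 13.6 hours.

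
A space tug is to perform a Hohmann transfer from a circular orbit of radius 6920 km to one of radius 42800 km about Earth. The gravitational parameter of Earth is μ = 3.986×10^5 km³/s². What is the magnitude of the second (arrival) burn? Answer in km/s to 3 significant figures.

Transfer-ellipse semi-major axis a_t = (r₁ + r₂)/2 = (6920 + 42800)/2 = 24860 km.
Circular speed at r = 42800 km: v_c = √(μ/r) = 3.052 km/s.
Transfer-orbit speed at the same r (vis-viva, a = a_t): v_t = √[μ(2/r − 1/a_t)] = 1.610 km/s.
Δv₂ = |v_t − v_c| = |1.610 − 3.052| = 1.442 km/s.

Δv₂ = 1.44 km/s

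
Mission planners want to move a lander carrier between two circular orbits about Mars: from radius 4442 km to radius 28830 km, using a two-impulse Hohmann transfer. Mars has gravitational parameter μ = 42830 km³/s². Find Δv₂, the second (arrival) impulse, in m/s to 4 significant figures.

Transfer-ellipse semi-major axis a_t = (r₁ + r₂)/2 = (4442 + 28830)/2 = 16636 km.
On the circular orbit at r = 28830 km, v_c = √(μ/r) = 1.21885 km/s.
Transfer-orbit speed at the same r (vis-viva, a = a_t): v_t = √[μ(2/r − 1/a_t)] = 0.629820 km/s.
Δv₂ = |v_t − v_c| = |0.629820 − 1.21885| = 0.5890 km/s.

Δv₂ = 589.0 m/s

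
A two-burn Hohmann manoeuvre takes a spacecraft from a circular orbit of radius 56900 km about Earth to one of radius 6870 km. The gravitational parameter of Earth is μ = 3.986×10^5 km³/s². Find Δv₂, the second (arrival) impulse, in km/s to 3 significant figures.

Semi-major axis of the transfer orbit: a_t = (56900 + 6870)/2 = 31885 km.
On the circular orbit at r = 6870 km, v_c = √(μ/r) = 7.6171 km/s.
Transfer-orbit speed at the same r (vis-viva, a = a_t): v_t = √[μ(2/r − 1/a_t)] = 10.175 km/s.
Δv₂ = |v_t − v_c| = |10.175 − 7.6171| = 2.558 km/s.

Δv₂ = 2.56 km/s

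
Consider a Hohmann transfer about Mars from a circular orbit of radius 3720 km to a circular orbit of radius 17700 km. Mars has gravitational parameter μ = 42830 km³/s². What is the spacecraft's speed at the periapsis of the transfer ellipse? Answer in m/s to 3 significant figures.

Semi-major axis of the transfer orbit: a_t = (3720 + 17700)/2 = 10710 km.
At periapsis, r = 3720 km.
From the vis-viva equation, v = √[μ(2/r − 1/a_t)] = 4.362 km/s.

v = 4360 m/s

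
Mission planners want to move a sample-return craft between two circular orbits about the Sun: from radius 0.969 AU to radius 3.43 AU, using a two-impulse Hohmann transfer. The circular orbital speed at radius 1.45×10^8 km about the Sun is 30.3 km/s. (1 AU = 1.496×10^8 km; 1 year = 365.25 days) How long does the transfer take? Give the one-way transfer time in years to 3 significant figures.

From the circular-orbit relation v² = μ/r at r = 1.45×10^8 km: μ = v²r = (30.3)² × 1.45×10^8 = 1.33123×10^11 km³/s².
In km: r₁ = 0.969 × 1.496×10^8 = 1.449624×10^8 km; r₂ = 3.43 × 1.496×10^8 = 5.13128×10^8 km.
Semi-major axis of the transfer orbit: a_t = (1.449624×10^8 + 5.13128×10^8)/2 = 3.290452×10^8 km.
Transfer time t = π√(a_t³/μ) = π√((3.290452×10^8)³ / 1.33123×10^11) = 5.139×10^7 s.
Converting: 5.139×10^7 s ÷ 3.15576×10^7 s/year (365.25 × 86400) = 1.63 years.

t = 1.63 years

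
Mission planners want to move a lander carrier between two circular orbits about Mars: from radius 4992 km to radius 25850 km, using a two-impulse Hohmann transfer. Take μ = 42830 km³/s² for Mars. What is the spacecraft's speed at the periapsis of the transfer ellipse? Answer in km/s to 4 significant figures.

Transfer-ellipse semi-major axis a_t = (r₁ + r₂)/2 = (4992 + 25850)/2 = 15421 km.
At periapsis, r = 4992 km.
From the vis-viva equation, v = √[μ(2/r − 1/a_t)] = 3.792 km/s.

v = 3.792 km/s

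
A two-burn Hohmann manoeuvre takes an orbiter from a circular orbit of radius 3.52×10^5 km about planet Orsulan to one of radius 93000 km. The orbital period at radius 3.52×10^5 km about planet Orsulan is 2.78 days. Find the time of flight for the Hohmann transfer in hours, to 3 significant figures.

t = 16.8 hours

From Kepler's third law T² = 4π²r³/μ at r = 3.52×10^5 km, T = 2.78 days = 2.78 × 86400 s = 2.40192×10^5 s: μ = 4π²r³/T² = 2.98449×10^7 km³/s².
Semi-major axis of the transfer orbit: a_t = (3.520×10^5 + 93000)/2 = 2.225×10^5 km.
By Kepler's third law the transfer-orbit period is T = 2π√(a_t³/μ), so t = T/2 = 60350 s.
Converting: 60350 s ÷ 3600 s/hour = 16.8 hours.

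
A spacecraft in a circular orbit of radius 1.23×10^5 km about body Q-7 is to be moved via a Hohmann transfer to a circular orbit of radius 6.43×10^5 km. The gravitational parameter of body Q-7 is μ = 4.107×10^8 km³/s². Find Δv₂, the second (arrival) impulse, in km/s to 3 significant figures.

Δv₂ = 11.0 km/s

The Hohmann ellipse has a_t = (r₁ + r₂)/2 = 3.830×10^5 km.
Circular speed at r = 6.430×10^5 km: v_c = √(μ/r) = 25.27 km/s.
Transfer-orbit speed at the same r (vis-viva, a = a_t): v_t = √[μ(2/r − 1/a_t)] = 14.32 km/s.
Δv₂ = |v_t − v_c| = |14.32 − 25.27| = 10.95 km/s.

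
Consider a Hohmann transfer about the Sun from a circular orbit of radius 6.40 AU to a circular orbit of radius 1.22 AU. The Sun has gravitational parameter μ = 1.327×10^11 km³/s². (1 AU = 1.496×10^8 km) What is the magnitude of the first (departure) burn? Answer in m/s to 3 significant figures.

In km: r₁ = 6.40 × 1.496×10^8 = 9.5744×10^8 km; r₂ = 1.22 × 1.496×10^8 = 1.82512×10^8 km.
Semi-major axis of the transfer orbit: a_t = (9.5744×10^8 + 1.82512×10^8)/2 = 5.69976×10^8 km.
Circular speed at r = 9.5744×10^8 km: v_c = √(μ/r) = 11.773 km/s.
Transfer-orbit speed at the same r (vis-viva, a = a_t): v_t = √[μ(2/r − 1/a_t)] = 6.6619 km/s.
Δv₁ = |v_t − v_c| = |6.6619 − 11.773| = 5.111 km/s.

Δv₁ = 5110 m/s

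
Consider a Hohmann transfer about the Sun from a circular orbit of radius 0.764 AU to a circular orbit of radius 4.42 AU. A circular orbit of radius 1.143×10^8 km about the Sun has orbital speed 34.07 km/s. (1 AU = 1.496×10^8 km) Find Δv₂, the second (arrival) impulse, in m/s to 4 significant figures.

From the circular-orbit relation v² = μ/r at r = 1.143×10^8 km: μ = v²r = (34.07)² × 1.143×10^8 = 1.32675×10^11 km³/s².
In km: r₁ = 0.764 × 1.496×10^8 = 1.142944×10^8 km; r₂ = 4.42 × 1.496×10^8 = 6.61232×10^8 km.
Transfer-ellipse semi-major axis a_t = (r₁ + r₂)/2 = (1.142944×10^8 + 6.61232×10^8)/2 = 3.877632×10^8 km.
Circular speed at r = 6.61232×10^8 km: v_c = √(μ/r) = 14.165 km/s.
Vis-viva on the transfer ellipse at r = 6.61232×10^8 km gives v_t = √[μ(2/r − 1/a_t)] = 7.6904 km/s.
Δv₂ = |v_t − v_c| = |7.6904 − 14.165| = 6.475 km/s.

Δv₂ = 6475 m/s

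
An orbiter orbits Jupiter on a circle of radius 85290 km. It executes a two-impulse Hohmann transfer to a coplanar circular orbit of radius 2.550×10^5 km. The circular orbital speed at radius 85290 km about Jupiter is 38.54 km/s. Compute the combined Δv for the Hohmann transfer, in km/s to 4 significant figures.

Δv = 15.15 km/s

From the circular-orbit relation v² = μ/r at r = 85290 km: μ = v²r = (38.54)² × 85290 = 1.26684×10^8 km³/s².
Semi-major axis of the transfer orbit: a_t = (85290 + 2.550×10^5)/2 = 1.70145×10^5 km.
At r₁ the circular-orbit speed is v₁ = √(μ/r₁) = 38.540 km/s.
On the transfer ellipse at r₁, vis-viva gives v_p = √[μ(2/r₁ − 1/a_t)] = 47.182 km/s.
First burn Δv₁ = |v_p − v₁| = 8.642 km/s.
Circular speed at r₂: v₂ = √(μ/r₂) = 22.289 km/s.
Transfer-orbit speed at r₂: v_a = √[μ(2/r₂ − 1/a_t)] = 15.781 km/s.
Second burn Δv₂ = |v₂ − v_a| = 6.508 km/s.
Δv = Δv₁ + Δv₂ = 8.642 + 6.508 = 15.15 km/s.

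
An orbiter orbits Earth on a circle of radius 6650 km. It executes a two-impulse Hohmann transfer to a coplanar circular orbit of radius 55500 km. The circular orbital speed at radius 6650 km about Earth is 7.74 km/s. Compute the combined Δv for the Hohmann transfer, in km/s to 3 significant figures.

From the circular-orbit relation v² = μ/r at r = 6650 km: μ = v²r = (7.74)² × 6650 = 3.98386×10^5 km³/s².
Transfer-ellipse semi-major axis a_t = (r₁ + r₂)/2 = (6650 + 55500)/2 = 31075 km.
Circular speed at r₁: v₁ = √(μ/r₁) = √(3.98386×10^5/6650) = 7.7400 km/s.
On the transfer ellipse at r₁, vis-viva gives v_p = √[μ(2/r₁ − 1/a_t)] = 10.344 km/s.
First burn Δv₁ = |v_p − v₁| = 2.604 km/s.
At r₂, v₂ = √(μ/r₂) = 2.679 km/s.
Transfer-orbit speed at r₂: v_a = √[μ(2/r₂ − 1/a_t)] = 1.239 km/s.
Second burn Δv₂ = |v₂ − v_a| = 1.440 km/s.
Total Δv = Δv₁ + Δv₂ = 4.044 km/s.

Δv = 4.04 km/s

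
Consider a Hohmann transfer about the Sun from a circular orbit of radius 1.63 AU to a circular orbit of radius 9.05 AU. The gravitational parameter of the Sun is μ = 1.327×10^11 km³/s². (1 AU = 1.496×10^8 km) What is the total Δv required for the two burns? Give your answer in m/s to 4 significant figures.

In km: r₁ = 1.63 × 1.496×10^8 = 2.43848×10^8 km; r₂ = 9.05 × 1.496×10^8 = 1.35388×10^9 km.
Semi-major axis of the transfer orbit: a_t = (2.43848×10^8 + 1.35388×10^9)/2 = 7.98864×10^8 km.
At r₁ the circular-orbit speed is v₁ = √(μ/r₁) = 23.328 km/s.
Transfer-orbit speed at r₁ (vis-viva): v_p = √[μ(2/r₁ − 1/a_t)] = 30.369 km/s.
First burn Δv₁ = |v_p − v₁| = 7.041 km/s.
At r₂, v₂ = √(μ/r₂) = 9.900 km/s.
Transfer-orbit speed at r₂: v_a = √[μ(2/r₂ − 1/a_t)] = 5.470 km/s.
Second burn Δv₂ = |v₂ − v_a| = 4.430 km/s.
Total Δv = Δv₁ + Δv₂ = 11.47 km/s.

Δv = 11470 m/s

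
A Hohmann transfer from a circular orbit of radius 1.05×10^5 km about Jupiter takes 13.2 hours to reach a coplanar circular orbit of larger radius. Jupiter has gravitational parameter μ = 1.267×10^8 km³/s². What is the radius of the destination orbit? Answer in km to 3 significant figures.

r₂ = 5.09×10^5 km

Transfer time t = 13.2 hours = 47520 s, and t = π√(a_t³/μ).
So a_t = (μ t²/π²)^(1/3) = (1.267×10^8 × (47520)² / π²)^(1/3) = 3.0719×10^5 km.
Since a_t = (r₁ + r₂)/2, r₂ = 2a_t − r₁ = 2×3.0719×10^5 − 1.050×10^5 = 5.0938×10^5 km.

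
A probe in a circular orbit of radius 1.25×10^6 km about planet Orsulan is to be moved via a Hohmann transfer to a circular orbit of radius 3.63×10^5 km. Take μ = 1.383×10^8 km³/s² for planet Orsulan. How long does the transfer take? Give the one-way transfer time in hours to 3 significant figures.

t = 53.7 hours

Transfer-ellipse semi-major axis a_t = (r₁ + r₂)/2 = (1.250×10^6 + 3.630×10^5)/2 = 8.065×10^5 km.
Half the transfer-orbit period gives t = π√(a_t³/μ) = 1.9348×10^5 s.
Converting: 1.9348×10^5 s ÷ 3600 s/hour = 53.7 hours.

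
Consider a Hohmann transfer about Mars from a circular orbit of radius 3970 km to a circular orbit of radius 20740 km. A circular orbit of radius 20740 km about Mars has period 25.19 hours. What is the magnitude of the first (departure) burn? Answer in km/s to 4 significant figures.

From Kepler's third law T² = 4π²r³/μ at r = 20740 km, T = 25.19 hours = 25.19 × 3600 s = 90684 s: μ = 4π²r³/T² = 42827.7 km³/s².
The Hohmann ellipse has a_t = (r₁ + r₂)/2 = 12355 km.
Circular speed at r = 3970 km: v_c = √(μ/r) = 3.284 km/s.
Transfer-orbit speed at the same r (vis-viva, a = a_t): v_t = √[μ(2/r − 1/a_t)] = 4.255 km/s.
Δv₁ = |v_t − v_c| = |4.255 − 3.284| = 0.9710 km/s.

Δv₁ = 0.9710 km/s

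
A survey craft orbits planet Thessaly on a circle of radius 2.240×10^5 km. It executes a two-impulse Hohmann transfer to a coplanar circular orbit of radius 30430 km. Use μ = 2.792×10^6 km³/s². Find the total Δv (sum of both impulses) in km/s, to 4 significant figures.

Δv = 4.936 km/s

The Hohmann ellipse has a_t = (r₁ + r₂)/2 = 1.27215×10^5 km.
At r₁ the circular-orbit speed is v₁ = √(μ/r₁) = 3.5305 km/s.
On the transfer ellipse at r₁, vis-viva gives v_a = √[μ(2/r₁ − 1/a_t)] = 1.7267 km/s.
First burn Δv₁ = |v_a − v₁| = 1.804 km/s.
At r₂, v₂ = √(μ/r₂) = 9.57870 km/s.
Transfer-orbit speed at r₂: v_p = √[μ(2/r₂ − 1/a_t)] = 12.7105 km/s.
Second burn Δv₂ = |v₂ − v_p| = 3.132 km/s.
Total Δv = Δv₁ + Δv₂ = 4.936 km/s.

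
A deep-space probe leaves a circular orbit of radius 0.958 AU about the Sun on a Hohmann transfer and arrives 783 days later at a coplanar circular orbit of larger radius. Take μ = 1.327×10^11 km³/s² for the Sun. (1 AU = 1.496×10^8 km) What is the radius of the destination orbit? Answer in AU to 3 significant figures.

r₂ = 4.32 AU

In km: r₁ = 0.958 × 1.496×10^8 = 1.433168×10^8 km.
Transfer time t = 783 days = 6.76512×10^7 s, and t = π√(a_t³/μ).
So a_t = (μ t²/π²)^(1/3) = (1.327×10^11 × (6.76512×10^7)² / π²)^(1/3) = 3.9480×10^8 km.
Since a_t = (r₁ + r₂)/2, r₂ = 2a_t − r₁ = 2×3.9480×10^8 − 1.433168×10^8 = 6.462832×10^8 km.
In AU: r₂ = 6.462832×10^8 / 1.496×10^8 = 4.32 AU.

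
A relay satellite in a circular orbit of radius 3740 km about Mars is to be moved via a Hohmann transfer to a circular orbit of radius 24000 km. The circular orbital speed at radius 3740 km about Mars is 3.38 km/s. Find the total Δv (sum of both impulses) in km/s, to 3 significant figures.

Δv = 1.71 km/s

From the circular-orbit relation v² = μ/r at r = 3740 km: μ = v²r = (3.38)² × 3740 = 42727.3 km³/s².
Transfer-ellipse semi-major axis a_t = (r₁ + r₂)/2 = (3740 + 24000)/2 = 13870 km.
Circular speed at r₁: v₁ = √(μ/r₁) = √(42727.3/3740) = 3.3800 km/s.
Transfer-orbit speed at r₁ (v² = μ(2/r − 1/a)): v_p = √[μ(2/r₁ − 1/a_t)] = 4.4461 km/s.
First burn Δv₁ = |v_p − v₁| = 1.0661 km/s.
At r₂, v₂ = √(μ/r₂) = 1.33428 km/s.
Transfer-orbit speed at r₂: v_a = √[μ(2/r₂ − 1/a_t)] = 0.692858 km/s.
Second burn Δv₂ = |v₂ − v_a| = 0.64142 km/s.
Total Δv = Δv₁ + Δv₂ = 1.708 km/s.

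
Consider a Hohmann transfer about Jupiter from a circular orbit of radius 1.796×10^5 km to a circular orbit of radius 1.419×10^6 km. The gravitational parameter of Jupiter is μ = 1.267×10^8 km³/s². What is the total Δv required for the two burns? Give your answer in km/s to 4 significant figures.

Δv = 13.80 km/s

The Hohmann ellipse has a_t = (r₁ + r₂)/2 = 7.993×10^5 km.
Circular speed at r₁: v₁ = √(μ/r₁) = √(1.267×10^8/1.796×10^5) = 26.560 km/s.
Transfer-orbit speed at r₁ (v² = μ(2/r − 1/a)): v_p = √[μ(2/r₁ − 1/a_t)] = 35.389 km/s.
First burn Δv₁ = |v_p − v₁| = 8.829 km/s.
Circular speed at r₂: v₂ = √(μ/r₂) = 9.449 km/s.
Transfer-orbit speed at r₂: v_a = √[μ(2/r₂ − 1/a_t)] = 4.479 km/s.
Second burn Δv₂ = |v₂ − v_a| = 4.970 km/s.
Total Δv = Δv₁ + Δv₂ = 13.80 km/s.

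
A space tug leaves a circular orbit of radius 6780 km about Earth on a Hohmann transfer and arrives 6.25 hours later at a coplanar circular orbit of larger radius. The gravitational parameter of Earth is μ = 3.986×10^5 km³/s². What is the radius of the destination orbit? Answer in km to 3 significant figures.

Transfer time t = 6.25 hours = 22500 s, and t = π√(a_t³/μ).
So a_t = (μ t²/π²)^(1/3) = (3.986×10^5 × (22500)² / π²)^(1/3) = 27344 km.
Since a_t = (r₁ + r₂)/2, r₂ = 2a_t − r₁ = 2×27344 − 6780 = 47908 km.

r₂ = 47900 km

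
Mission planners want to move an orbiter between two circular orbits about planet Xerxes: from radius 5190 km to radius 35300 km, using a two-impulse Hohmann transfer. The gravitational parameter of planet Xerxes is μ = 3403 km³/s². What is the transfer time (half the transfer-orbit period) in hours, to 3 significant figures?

Transfer-ellipse semi-major axis a_t = (r₁ + r₂)/2 = (5190 + 35300)/2 = 20245 km.
By Kepler's third law the transfer-orbit period is T = 2π√(a_t³/μ), so t = T/2 = 1.551×10^5 s.
Converting: 1.551×10^5 s ÷ 3600 s/hour = 43.1 hours.

t = 43.1 hours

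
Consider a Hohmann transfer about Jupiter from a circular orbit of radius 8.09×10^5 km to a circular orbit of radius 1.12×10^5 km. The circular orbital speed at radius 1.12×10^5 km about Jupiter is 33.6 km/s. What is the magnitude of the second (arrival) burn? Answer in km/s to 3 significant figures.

Δv₂ = 10.9 km/s

From the circular-orbit relation v² = μ/r at r = 1.12×10^5 km: μ = v²r = (33.6)² × 1.12×10^5 = 1.26444×10^8 km³/s².
Transfer-ellipse semi-major axis a_t = (r₁ + r₂)/2 = (8.090×10^5 + 1.120×10^5)/2 = 4.605×10^5 km.
Circular speed at r = 1.120×10^5 km: v_c = √(μ/r) = 33.60 km/s.
Vis-viva on the transfer ellipse at r = 1.120×10^5 km gives v_t = √[μ(2/r − 1/a_t)] = 44.53 km/s.
Δv₂ = |v_t − v_c| = |44.53 − 33.60| = 10.93 km/s.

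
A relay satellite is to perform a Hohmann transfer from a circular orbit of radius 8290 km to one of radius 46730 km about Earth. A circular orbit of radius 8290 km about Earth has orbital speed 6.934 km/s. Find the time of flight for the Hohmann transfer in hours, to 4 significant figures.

t = 6.307 hours

From the circular-orbit relation v² = μ/r at r = 8290 km: μ = v²r = (6.934)² × 8290 = 3.98586×10^5 km³/s².
Semi-major axis of the transfer orbit: a_t = (8290 + 46730)/2 = 27510 km.
Transfer time t = π√(a_t³/μ) = π√((27510)³ / 3.98586×10^5) = 22705 s.
Converting: 22705 s ÷ 3600 s/hour = 6.307 hours.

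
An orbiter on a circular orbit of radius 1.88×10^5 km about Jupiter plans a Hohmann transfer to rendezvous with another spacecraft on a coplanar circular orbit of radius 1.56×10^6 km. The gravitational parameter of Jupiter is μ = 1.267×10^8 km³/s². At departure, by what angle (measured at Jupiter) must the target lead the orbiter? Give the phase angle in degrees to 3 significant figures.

The Hohmann ellipse has a_t = (r₁ + r₂)/2 = 8.740×10^5 km.
Transfer time t = π√(a_t³/μ) = 2.2805×10^5 s.
The target's mean motion on its circular orbit is ω₂ = √(μ/r₂³) = 5.7770×10^-6 rad/s.
Angle swept by the target during transfer: ω₂·t = 1.3174 rad = 75.48°.
Arrival is 180° from departure on the ellipse, so φ = 180° − 75.48° = 105°.

φ = 105°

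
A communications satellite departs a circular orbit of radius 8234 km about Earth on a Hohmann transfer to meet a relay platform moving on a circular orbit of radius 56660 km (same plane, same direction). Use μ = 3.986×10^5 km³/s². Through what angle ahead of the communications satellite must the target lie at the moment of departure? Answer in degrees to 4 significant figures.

Transfer-ellipse semi-major axis a_t = (r₁ + r₂)/2 = (8234 + 56660)/2 = 32447 km.
The half-period of the transfer ellipse is t = π√(a_t³/μ) = 29083 s.
The target's mean motion on its circular orbit is ω₂ = √(μ/r₂³) = 4.6812×10^-5 rad/s.
Angle swept by the target during transfer: ω₂·t = 1.3614 rad = 78.00°.
The communications satellite traverses 180° on the transfer ellipse, so the target must lead by 180° − 78.00° = 102.0°.

φ = 102.0°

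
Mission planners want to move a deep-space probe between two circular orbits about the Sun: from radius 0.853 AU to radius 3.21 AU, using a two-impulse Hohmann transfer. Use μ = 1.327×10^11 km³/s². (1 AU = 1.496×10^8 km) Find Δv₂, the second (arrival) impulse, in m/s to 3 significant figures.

Δv₂ = 5850 m/s

In km: r₁ = 0.853 × 1.496×10^8 = 1.276088×10^8 km; r₂ = 3.21 × 1.496×10^8 = 4.80216×10^8 km.
Semi-major axis of the transfer orbit: a_t = (1.276088×10^8 + 4.80216×10^8)/2 = 3.039124×10^8 km.
On the circular orbit at r = 4.80216×10^8 km, v_c = √(μ/r) = 16.6233 km/s.
Vis-viva on the transfer ellipse at r = 4.80216×10^8 km gives v_t = √[μ(2/r − 1/a_t)] = 10.7717 km/s.
Δv₂ = |v_t − v_c| = |10.7717 − 16.6233| = 5.852 km/s.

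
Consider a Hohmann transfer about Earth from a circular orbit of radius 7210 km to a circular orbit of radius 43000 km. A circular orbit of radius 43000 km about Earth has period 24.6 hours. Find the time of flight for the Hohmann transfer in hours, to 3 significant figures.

t = 5.49 hours

From Kepler's third law T² = 4π²r³/μ at r = 43000 km, T = 24.6 hours = 24.6 × 3600 s = 88560 s: μ = 4π²r³/T² = 4.00212×10^5 km³/s².
Semi-major axis of the transfer orbit: a_t = (7210 + 43000)/2 = 25105 km.
Half the transfer-orbit period gives t = π√(a_t³/μ) = 19750 s.
Converting: 19750 s ÷ 3600 s/hour = 5.49 hours.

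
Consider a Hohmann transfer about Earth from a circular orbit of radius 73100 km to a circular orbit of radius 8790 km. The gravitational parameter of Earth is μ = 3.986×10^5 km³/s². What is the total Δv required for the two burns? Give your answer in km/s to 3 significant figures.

Δv = 3.52 km/s

Semi-major axis of the transfer orbit: a_t = (73100 + 8790)/2 = 40945 km.
At r₁ the circular-orbit speed is v₁ = √(μ/r₁) = 2.335 km/s.
On the transfer ellipse at r₁, vis-viva gives v_a = √[μ(2/r₁ − 1/a_t)] = 1.082 km/s.
First burn Δv₁ = |v_a − v₁| = 1.253 km/s.
Circular speed at r₂: v₂ = √(μ/r₂) = 6.734 km/s.
Transfer-orbit speed at r₂: v_p = √[μ(2/r₂ − 1/a_t)] = 8.998 km/s.
Second burn Δv₂ = |v₂ − v_p| = 2.264 km/s.
Δv = Δv₁ + Δv₂ = 1.253 + 2.264 = 3.517 km/s.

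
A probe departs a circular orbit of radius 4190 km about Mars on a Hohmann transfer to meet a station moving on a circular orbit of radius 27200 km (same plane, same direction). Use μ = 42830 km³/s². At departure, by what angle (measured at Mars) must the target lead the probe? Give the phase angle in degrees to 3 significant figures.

φ = 101°

Transfer-ellipse semi-major axis a_t = (r₁ + r₂)/2 = (4190 + 27200)/2 = 15695 km.
Transfer time t = π√(a_t³/μ) = 29850 s.
The target's mean motion on its circular orbit is ω₂ = √(μ/r₂³) = 4.613×10^-5 rad/s.
Angle swept by the target during transfer: ω₂·t = 1.377 rad = 78.90°.
Arrival is 180° from departure on the ellipse, so φ = 180° − 78.90° = 101°.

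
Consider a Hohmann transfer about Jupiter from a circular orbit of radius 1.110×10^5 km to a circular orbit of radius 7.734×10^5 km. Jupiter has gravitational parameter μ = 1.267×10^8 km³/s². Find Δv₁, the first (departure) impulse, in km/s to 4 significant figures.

Δv₁ = 10.90 km/s

The Hohmann ellipse has a_t = (r₁ + r₂)/2 = 4.422×10^5 km.
Circular speed at r = 1.110×10^5 km: v_c = √(μ/r) = 33.785 km/s.
Vis-viva on the transfer ellipse at r = 1.110×10^5 km gives v_t = √[μ(2/r − 1/a_t)] = 44.681 km/s.
Δv₁ = |v_t − v_c| = |44.681 − 33.785| = 10.90 km/s.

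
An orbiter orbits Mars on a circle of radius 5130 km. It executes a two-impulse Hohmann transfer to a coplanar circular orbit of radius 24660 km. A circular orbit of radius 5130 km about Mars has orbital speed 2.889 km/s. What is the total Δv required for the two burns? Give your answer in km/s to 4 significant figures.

Δv = 1.373 km/s

From the circular-orbit relation v² = μ/r at r = 5130 km: μ = v²r = (2.889)² × 5130 = 42816.6 km³/s².
Transfer-ellipse semi-major axis a_t = (r₁ + r₂)/2 = (5130 + 24660)/2 = 14895 km.
Circular speed at r₁: v₁ = √(μ/r₁) = √(42816.6/5130) = 2.8890 km/s.
On the transfer ellipse at r₁, vis-viva equation gives v_p = √[μ(2/r₁ − 1/a_t)] = 3.7173 km/s.
First burn Δv₁ = |v_p − v₁| = 0.8283 km/s.
At r₂, v₂ = √(μ/r₂) = 1.3177 km/s.
Transfer-orbit speed at r₂: v_a = √[μ(2/r₂ − 1/a_t)] = 0.77330 km/s.
Second burn Δv₂ = |v₂ − v_a| = 0.5444 km/s.
Total Δv = Δv₁ + Δv₂ = 1.373 km/s.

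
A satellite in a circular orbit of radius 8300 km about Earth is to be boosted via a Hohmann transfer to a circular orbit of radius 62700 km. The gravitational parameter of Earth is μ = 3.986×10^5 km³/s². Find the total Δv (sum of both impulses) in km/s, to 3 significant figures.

Transfer-ellipse semi-major axis a_t = (r₁ + r₂)/2 = (8300 + 62700)/2 = 35500 km.
At r₁ the circular-orbit speed is v₁ = √(μ/r₁) = 6.930 km/s.
Transfer-orbit speed at r₁ (vis-viva equation): v_p = √[μ(2/r₁ − 1/a_t)] = 9.210 km/s.
First burn Δv₁ = |v_p − v₁| = 2.280 km/s.
At r₂, v₂ = √(μ/r₂) = 2.521 km/s.
Transfer-orbit speed at r₂: v_a = √[μ(2/r₂ − 1/a_t)] = 1.219 km/s.
Second burn Δv₂ = |v₂ − v_a| = 1.302 km/s.
Δv = Δv₁ + Δv₂ = 2.280 + 1.302 = 3.582 km/s.

Δv = 3.58 km/s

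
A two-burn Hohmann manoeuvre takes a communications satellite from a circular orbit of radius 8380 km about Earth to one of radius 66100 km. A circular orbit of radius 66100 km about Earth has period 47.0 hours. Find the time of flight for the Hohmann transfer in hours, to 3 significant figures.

t = 9.94 hours

From Kepler's third law T² = 4π²r³/μ at r = 66100 km, T = 47.0 hours = 47.0 × 3600 s = 1.692×10^5 s: μ = 4π²r³/T² = 3.98257×10^5 km³/s².
The Hohmann ellipse has a_t = (r₁ + r₂)/2 = 37240 km.
Half the transfer-orbit period gives t = π√(a_t³/μ) = 35780 s.
Converting: 35780 s ÷ 3600 s/hour = 9.94 hours.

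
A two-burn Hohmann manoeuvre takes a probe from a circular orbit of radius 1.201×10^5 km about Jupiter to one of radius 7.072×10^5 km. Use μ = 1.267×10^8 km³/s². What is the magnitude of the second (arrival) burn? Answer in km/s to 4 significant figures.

Transfer-ellipse semi-major axis a_t = (r₁ + r₂)/2 = (1.201×10^5 + 7.072×10^5)/2 = 4.1365×10^5 km.
On the circular orbit at r = 7.072×10^5 km, v_c = √(μ/r) = 13.385 km/s.
Vis-viva on the transfer ellipse at r = 7.072×10^5 km gives v_t = √[μ(2/r − 1/a_t)] = 7.2123 km/s.
Δv₂ = |v_t − v_c| = |7.2123 − 13.385| = 6.173 km/s.

Δv₂ = 6.173 km/s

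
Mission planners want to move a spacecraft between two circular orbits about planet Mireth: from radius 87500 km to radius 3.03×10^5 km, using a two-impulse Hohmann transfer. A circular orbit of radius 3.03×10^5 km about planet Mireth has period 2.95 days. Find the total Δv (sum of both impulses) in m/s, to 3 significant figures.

From Kepler's third law T² = 4π²r³/μ at r = 3.03×10^5 km, T = 2.95 days = 2.95 × 86400 s = 2.5488×10^5 s: μ = 4π²r³/T² = 1.69050×10^7 km³/s².
Transfer-ellipse semi-major axis a_t = (r₁ + r₂)/2 = (87500 + 3.030×10^5)/2 = 1.9525×10^5 km.
Circular speed at r₁: v₁ = √(μ/r₁) = √(1.69050×10^7/87500) = 13.8997 km/s.
On the transfer ellipse at r₁, vis-viva gives v_p = √[μ(2/r₁ − 1/a_t)] = 17.3153 km/s.
First burn Δv₁ = |v_p − v₁| = 3.416 km/s.
At r₂, v₂ = √(μ/r₂) = 7.469 km/s.
Transfer-orbit speed at r₂: v_a = √[μ(2/r₂ − 1/a_t)] = 5.000 km/s.
Second burn Δv₂ = |v₂ − v_a| = 2.469 km/s.
Δv = Δv₁ + Δv₂ = 3.416 + 2.469 = 5.885 km/s.

Δv = 5880 m/s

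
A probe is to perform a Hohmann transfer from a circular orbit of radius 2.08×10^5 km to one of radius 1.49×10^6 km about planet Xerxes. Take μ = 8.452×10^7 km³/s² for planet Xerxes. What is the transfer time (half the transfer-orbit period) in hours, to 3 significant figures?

t = 74.3 hours

Semi-major axis of the transfer orbit: a_t = (2.080×10^5 + 1.490×10^6)/2 = 8.490×10^5 km.
Half the transfer-orbit period gives t = π√(a_t³/μ) = 2.6732×10^5 s.
Converting: 2.6732×10^5 s ÷ 3600 s/hour = 74.3 hours.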